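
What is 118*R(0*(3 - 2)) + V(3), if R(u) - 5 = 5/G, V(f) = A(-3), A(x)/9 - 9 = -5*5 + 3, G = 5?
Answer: 591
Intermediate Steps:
A(x) = -117 (A(x) = 81 + 9*(-5*5 + 3) = 81 + 9*(-25 + 3) = 81 + 9*(-22) = 81 - 198 = -117)
V(f) = -117
R(u) = 6 (R(u) = 5 + 5/5 = 5 + 5*(⅕) = 5 + 1 = 6)
118*R(0*(3 - 2)) + V(3) = 118*6 - 117 = 708 - 117 = 591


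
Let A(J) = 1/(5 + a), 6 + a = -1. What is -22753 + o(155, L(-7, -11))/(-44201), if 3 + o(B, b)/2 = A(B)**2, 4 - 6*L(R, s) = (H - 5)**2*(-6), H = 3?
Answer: -2011410695/88402 ≈ -22753.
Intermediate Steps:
a = -7 (a = -6 - 1 = -7)
A(J) = -1/2 (A(J) = 1/(5 - 7) = 1/(-2) = -1/2)
L(R, s) = 14/3 (L(R, s) = 2/3 - (3 - 5)**2*(-6)/6 = 2/3 - (-2)**2*(-6)/6 = 2/3 - 2*(-6)/3 = 2/3 - 1/6*(-24) = 2/3 + 4 = 14/3)
o(B, b) = -11/2 (o(B, b) = -6 + 2*(-1/2)**2 = -6 + 2*(1/4) = -6 + 1/2 = -11/2)
-22753 + o(155, L(-7, -11))/(-44201) = -22753 - 11/2/(-44201) = -22753 - 11/2*(-1/44201) = -22753 + 11/88402 = -2011410695/88402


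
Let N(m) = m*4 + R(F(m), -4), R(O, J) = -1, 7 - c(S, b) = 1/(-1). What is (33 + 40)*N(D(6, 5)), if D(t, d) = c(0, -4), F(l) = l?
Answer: 2263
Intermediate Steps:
c(S, b) = 8 (c(S, b) = 7 - 1/(-1) = 7 - 1*(-1) = 7 + 1 = 8)
D(t, d) = 8
N(m) = -1 + 4*m (N(m) = m*4 - 1 = 4*m - 1 = -1 + 4*m)
(33 + 40)*N(D(6, 5)) = (33 + 40)*(-1 + 4*8) = 73*(-1 + 32) = 73*31 = 2263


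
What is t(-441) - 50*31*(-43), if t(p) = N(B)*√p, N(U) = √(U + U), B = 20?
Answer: 66650 + 42*I*√10 ≈ 66650.0 + 132.82*I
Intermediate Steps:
N(U) = √2*√U (N(U) = √(2*U) = √2*√U)
t(p) = 2*√10*√p (t(p) = (√2*√20)*√p = (√2*(2*√5))*√p = (2*√10)*√p = 2*√10*√p)
t(-441) - 50*31*(-43) = 2*√10*√(-441) - 50*31*(-43) = 2*√10*(21*I) - 1550*(-43) = 42*I*√10 + 66650 = 66650 + 42*I*√10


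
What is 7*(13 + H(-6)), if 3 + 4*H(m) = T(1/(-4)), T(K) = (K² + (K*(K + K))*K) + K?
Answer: 10927/128 ≈ 85.367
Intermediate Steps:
T(K) = K + K² + 2*K³ (T(K) = (K² + (K*(2*K))*K) + K = (K² + (2*K²)*K) + K = (K² + 2*K³) + K = K + K² + 2*K³)
H(m) = -103/128 (H(m) = -¾ + ((1/(-4))*(1 + 1/(-4) + 2*(1/(-4))²))/4 = -¾ + ((1*(-¼))*(1 + 1*(-¼) + 2*(1*(-¼))²))/4 = -¾ + (-(1 - ¼ + 2*(-¼)²)/4)/4 = -¾ + (-(1 - ¼ + 2*(1/16))/4)/4 = -¾ + (-(1 - ¼ + ⅛)/4)/4 = -¾ + (-¼*7/8)/4 = -¾ + (¼)*(-7/32) = -¾ - 7/128 = -103/128)
7*(13 + H(-6)) = 7*(13 - 103/128) = 7*(1561/128) = 10927/128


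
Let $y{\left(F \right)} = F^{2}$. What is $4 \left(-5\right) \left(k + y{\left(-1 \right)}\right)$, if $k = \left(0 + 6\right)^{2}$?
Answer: $-740$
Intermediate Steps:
$k = 36$ ($k = 6^{2} = 36$)
$4 \left(-5\right) \left(k + y{\left(-1 \right)}\right) = 4 \left(-5\right) \left(36 + \left(-1\right)^{2}\right) = - 20 \left(36 + 1\right) = \left(-20\right) 37 = -740$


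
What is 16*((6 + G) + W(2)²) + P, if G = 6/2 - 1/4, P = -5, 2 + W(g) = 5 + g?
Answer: 535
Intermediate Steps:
W(g) = 3 + g (W(g) = -2 + (5 + g) = 3 + g)
G = 11/4 (G = 6*(½) - 1*¼ = 3 - ¼ = 11/4 ≈ 2.7500)
16*((6 + G) + W(2)²) + P = 16*((6 + 11/4) + (3 + 2)²) - 5 = 16*(35/4 + 5²) - 5 = 16*(35/4 + 25) - 5 = 16*(135/4) - 5 = 540 - 5 = 535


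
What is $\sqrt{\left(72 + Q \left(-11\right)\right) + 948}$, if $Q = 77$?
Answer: $\sqrt{173} \approx 13.153$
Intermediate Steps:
$\sqrt{\left(72 + Q \left(-11\right)\right) + 948} = \sqrt{\left(72 + 77 \left(-11\right)\right) + 948} = \sqrt{\left(72 - 847\right) + 948} = \sqrt{-775 + 948} = \sqrt{173}$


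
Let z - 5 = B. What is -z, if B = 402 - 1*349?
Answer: -58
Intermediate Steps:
B = 53 (B = 402 - 349 = 53)
z = 58 (z = 5 + 53 = 58)
-z = -1*58 = -58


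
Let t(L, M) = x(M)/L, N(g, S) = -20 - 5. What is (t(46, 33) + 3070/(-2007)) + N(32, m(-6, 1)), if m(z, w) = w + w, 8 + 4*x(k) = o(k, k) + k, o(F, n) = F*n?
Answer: -3780641/184644 ≈ -20.475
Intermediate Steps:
x(k) = -2 + k/4 + k²/4 (x(k) = -2 + (k*k + k)/4 = -2 + (k² + k)/4 = -2 + (k + k²)/4 = -2 + (k/4 + k²/4) = -2 + k/4 + k²/4)
m(z, w) = 2*w
N(g, S) = -25
t(L, M) = (-2 + M/4 + M²/4)/L
(t(46, 33) + 3070/(-2007)) + N(32, m(-6, 1)) = ((¼)*(-8 + 33 + 33²)/46 + 3070/(-2007)) - 25 = ((¼)*(1/46)*(-8 + 33 + 1089) + 3070*(-1/2007)) - 25 = ((¼)*(1/46)*1114 - 3070/2007) - 25 = (557/92 - 3070/2007) - 25 = 835459/184644 - 25 = -3780641/184644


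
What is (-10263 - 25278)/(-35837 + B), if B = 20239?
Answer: 3231/1418 ≈ 2.2786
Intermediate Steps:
(-10263 - 25278)/(-35837 + B) = (-10263 - 25278)/(-35837 + 20239) = -35541/(-15598) = -35541*(-1/15598) = 3231/1418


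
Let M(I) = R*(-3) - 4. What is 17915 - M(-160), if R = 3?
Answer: 17928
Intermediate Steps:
M(I) = -13 (M(I) = 3*(-3) - 4 = -9 - 4 = -13)
17915 - M(-160) = 17915 - 1*(-13) = 17915 + 13 = 17928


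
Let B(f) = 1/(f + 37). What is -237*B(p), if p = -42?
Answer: 237/5 ≈ 47.400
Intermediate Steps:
B(f) = 1/(37 + f)
-237*B(p) = -237/(37 - 42) = -237/(-5) = -237*(-⅕) = 237/5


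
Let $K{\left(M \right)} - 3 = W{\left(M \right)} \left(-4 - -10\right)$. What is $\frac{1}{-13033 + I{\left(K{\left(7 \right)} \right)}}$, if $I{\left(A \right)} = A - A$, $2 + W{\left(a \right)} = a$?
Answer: $- \frac{1}{13033} \approx -7.6728 \cdot 10^{-5}$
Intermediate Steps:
$W{\left(a \right)} = -2 + a$
$K{\left(M \right)} = -9 + 6 M$ ($K{\left(M \right)} = 3 + \left(-2 + M\right) \left(-4 - -10\right) = 3 + \left(-2 + M\right) \left(-4 + 10\right) = 3 + \left(-2 + M\right) 6 = 3 + \left(-12 + 6 M\right) = -9 + 6 M$)
$I{\left(A \right)} = 0$
$\frac{1}{-13033 + I{\left(K{\left(7 \right)} \right)}} = \frac{1}{-13033 + 0} = \frac{1}{-13033} = - \frac{1}{13033}$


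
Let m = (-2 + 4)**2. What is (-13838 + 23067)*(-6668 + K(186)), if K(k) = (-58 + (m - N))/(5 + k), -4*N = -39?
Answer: -47018128003/764 ≈ -6.1542e+7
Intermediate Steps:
N = 39/4 (N = -1/4*(-39) = 39/4 ≈ 9.7500)
m = 4 (m = 2**2 = 4)
K(k) = -255/(4*(5 + k)) (K(k) = (-58 + (4 - 1*39/4))/(5 + k) = (-58 + (4 - 39/4))/(5 + k) = (-58 - 23/4)/(5 + k) = -255/(4*(5 + k)))
(-13838 + 23067)*(-6668 + K(186)) = (-13838 + 23067)*(-6668 - 255/(20 + 4*186)) = 9229*(-6668 - 255/(20 + 744)) = 9229*(-6668 - 255/764) = 9229*(-5094607/764) = -47018128003/764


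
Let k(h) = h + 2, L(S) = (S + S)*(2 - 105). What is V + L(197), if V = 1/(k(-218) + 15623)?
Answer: -625246873/15407 ≈ -40582.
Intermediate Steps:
L(S) = -206*S (L(S) = (2*S)*(-103) = -206*S)
k(h) = 2 + h
V = 1/15407 (V = 1/((2 - 218) + 15623) = 1/(-216 + 15623) = 1/15407 ≈ 6.4906e-5)
V + L(197) = 1/15407 - 206*197 = 1/15407 - 40582 = -625246873/15407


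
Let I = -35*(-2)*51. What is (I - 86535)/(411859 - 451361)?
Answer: 82965/39502 ≈ 2.1003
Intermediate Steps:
I = 3570 (I = 70*51 = 3570)
(I - 86535)/(411859 - 451361) = (3570 - 86535)/(411859 - 451361) = -82965/(-39502) = -82965*(-1/39502) = 82965/39502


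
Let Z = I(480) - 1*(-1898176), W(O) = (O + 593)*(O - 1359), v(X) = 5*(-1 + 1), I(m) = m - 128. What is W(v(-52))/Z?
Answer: -805887/1898528 ≈ -0.42448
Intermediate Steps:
I(m) = -128 + m
v(X) = 0 (v(X) = 5*0 = 0)
W(O) = (-1359 + O)*(593 + O) (W(O) = (593 + O)*(-1359 + O) = (-1359 + O)*(593 + O))
Z = 1898528 (Z = (-128 + 480) - 1*(-1898176) = 352 + 1898176 = 1898528)
W(v(-52))/Z = (-805887 + 0² - 766*0)/1898528 = (-805887 + 0 + 0)*(1/1898528) = -805887*1/1898528 = -805887/1898528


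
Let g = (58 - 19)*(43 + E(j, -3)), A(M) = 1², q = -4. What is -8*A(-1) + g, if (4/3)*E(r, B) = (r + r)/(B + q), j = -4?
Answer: 11917/7 ≈ 1702.4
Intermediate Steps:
E(r, B) = 3*r/(2*(-4 + B)) (E(r, B) = 3*((r + r)/(B - 4))/4 = 3*((2*r)/(-4 + B))/4 = 3*(2*r/(-4 + B))/4 = 3*r/(2*(-4 + B)))
A(M) = 1
g = 11973/7 (g = (58 - 19)*(43 + (3/2)*(-4)/(-4 - 3)) = 39*(43 + (3/2)*(-4)/(-7)) = 39*(43 + (3/2)*(-4)*(-⅐)) = 39*(43 + 6/7) = 39*(307/7) = 11973/7 ≈ 1710.4)
-8*A(-1) + g = -8*1 + 11973/7 = -8 + 11973/7 = 11917/7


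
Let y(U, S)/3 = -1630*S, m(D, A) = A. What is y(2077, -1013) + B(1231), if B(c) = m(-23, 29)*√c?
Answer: 4953570 + 29*√1231 ≈ 4.9546e+6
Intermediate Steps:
B(c) = 29*√c
y(U, S) = -4890*S (y(U, S) = 3*(-1630*S) = -4890*S)
y(2077, -1013) + B(1231) = -4890*(-1013) + 29*√1231 = 4953570 + 29*√1231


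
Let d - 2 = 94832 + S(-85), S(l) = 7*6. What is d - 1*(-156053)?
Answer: 250929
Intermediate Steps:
S(l) = 42
d = 94876 (d = 2 + (94832 + 42) = 2 + 94874 = 94876)
d - 1*(-156053) = 94876 - 1*(-156053) = 94876 + 156053 = 250929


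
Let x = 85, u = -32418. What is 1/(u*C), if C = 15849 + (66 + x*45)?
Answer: -1/639931320 ≈ -1.5627e-9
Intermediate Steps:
C = 19740 (C = 15849 + (66 + 85*45) = 15849 + (66 + 3825) = 15849 + 3891 = 19740)
1/(u*C) = 1/(-32418*19740) = -1/32418*1/19740 = -1/639931320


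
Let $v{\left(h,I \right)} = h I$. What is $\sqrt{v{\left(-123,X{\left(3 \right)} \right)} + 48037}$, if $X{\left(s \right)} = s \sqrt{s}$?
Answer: $\sqrt{48037 - 369 \sqrt{3}} \approx 217.71$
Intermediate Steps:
$X{\left(s \right)} = s^{\frac{3}{2}}$
$v{\left(h,I \right)} = I h$
$\sqrt{v{\left(-123,X{\left(3 \right)} \right)} + 48037} = \sqrt{3^{\frac{3}{2}} \left(-123\right) + 48037} = \sqrt{3 \sqrt{3} \left(-123\right) + 48037} = \sqrt{- 369 \sqrt{3} + 48037} = \sqrt{48037 - 369 \sqrt{3}}$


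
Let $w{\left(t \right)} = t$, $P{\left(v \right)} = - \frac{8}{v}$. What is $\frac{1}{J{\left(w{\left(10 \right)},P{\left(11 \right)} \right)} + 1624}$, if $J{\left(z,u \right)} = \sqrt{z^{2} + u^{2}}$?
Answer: $\frac{49126}{79777583} - \frac{11 \sqrt{3041}}{159555166} \approx 0.00061199$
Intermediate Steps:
$J{\left(z,u \right)} = \sqrt{u^{2} + z^{2}}$
$\frac{1}{J{\left(w{\left(10 \right)},P{\left(11 \right)} \right)} + 1624} = \frac{1}{\sqrt{\left(- \frac{8}{11}\right)^{2} + 10^{2}} + 1624} = \frac{1}{\sqrt{\left(\left(-8\right) \frac{1}{11}\right)^{2} + 100} + 1624} = \frac{1}{\sqrt{\left(- \frac{8}{11}\right)^{2} + 100} + 1624} = \frac{1}{\sqrt{\frac{64}{121} + 100} + 1624} = \frac{1}{\sqrt{\frac{12164}{121}} + 1624} = \frac{1}{\frac{2 \sqrt{3041}}{11} + 1624} = \frac{1}{1624 + \frac{2 \sqrt{3041}}{11}}$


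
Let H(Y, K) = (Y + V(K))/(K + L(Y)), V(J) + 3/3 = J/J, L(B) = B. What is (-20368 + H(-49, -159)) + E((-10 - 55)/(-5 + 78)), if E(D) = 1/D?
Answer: -1629511/80 ≈ -20369.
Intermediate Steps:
V(J) = 0 (V(J) = -1 + J/J = -1 + 1 = 0)
H(Y, K) = Y/(K + Y) (H(Y, K) = (Y + 0)/(K + Y) = Y/(K + Y))
(-20368 + H(-49, -159)) + E((-10 - 55)/(-5 + 78)) = (-20368 - 49/(-159 - 49)) + 1/((-10 - 55)/(-5 + 78)) = (-20368 - 49/(-208)) + 1/(-65/73) = (-20368 - 49*(-1/208)) + 1/(-65*1/73) = (-20368 + 49/208) + 1/(-65/73) = -4236495/208 - 73/65 = -1629511/80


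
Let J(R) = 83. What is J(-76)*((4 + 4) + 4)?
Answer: 996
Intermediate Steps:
J(-76)*((4 + 4) + 4) = 83*((4 + 4) + 4) = 83*(8 + 4) = 83*12 = 996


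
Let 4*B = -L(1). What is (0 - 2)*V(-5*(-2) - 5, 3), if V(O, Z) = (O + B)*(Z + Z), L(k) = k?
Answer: -57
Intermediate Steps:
B = -¼ (B = (-1*1)/4 = (¼)*(-1) = -¼ ≈ -0.25000)
V(O, Z) = 2*Z*(-¼ + O) (V(O, Z) = (O - ¼)*(Z + Z) = (-¼ + O)*(2*Z) = 2*Z*(-¼ + O))
(0 - 2)*V(-5*(-2) - 5, 3) = (0 - 2)*((½)*3*(-1 + 4*(-5*(-2) - 5))) = -3*(-1 + 4*(10 - 5)) = -3*(-1 + 4*5) = -3*(-1 + 20) = -3*19 = -2*57/2 = -57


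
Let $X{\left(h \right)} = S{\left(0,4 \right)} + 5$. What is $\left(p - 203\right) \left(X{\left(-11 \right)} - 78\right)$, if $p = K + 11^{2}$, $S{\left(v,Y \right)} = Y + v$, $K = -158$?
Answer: $16560$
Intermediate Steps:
$p = -37$ ($p = -158 + 11^{2} = -158 + 121 = -37$)
$X{\left(h \right)} = 9$ ($X{\left(h \right)} = \left(4 + 0\right) + 5 = 4 + 5 = 9$)
$\left(p - 203\right) \left(X{\left(-11 \right)} - 78\right) = \left(-37 - 203\right) \left(9 - 78\right) = \left(-240\right) \left(-69\right) = 16560$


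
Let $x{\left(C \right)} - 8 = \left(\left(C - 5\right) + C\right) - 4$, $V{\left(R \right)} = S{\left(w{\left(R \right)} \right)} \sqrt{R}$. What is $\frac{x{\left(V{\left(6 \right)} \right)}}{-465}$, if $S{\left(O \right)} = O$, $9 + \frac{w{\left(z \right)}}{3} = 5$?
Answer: $\frac{1}{465} + \frac{8 \sqrt{6}}{155} \approx 0.12858$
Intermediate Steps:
$w{\left(z \right)} = -12$ ($w{\left(z \right)} = -27 + 3 \cdot 5 = -27 + 15 = -12$)
$V{\left(R \right)} = - 12 \sqrt{R}$
$x{\left(C \right)} = -1 + 2 C$ ($x{\left(C \right)} = 8 + \left(\left(\left(C - 5\right) + C\right) - 4\right) = 8 + \left(\left(\left(-5 + C\right) + C\right) - 4\right) = 8 + \left(\left(-5 + 2 C\right) - 4\right) = 8 + \left(-9 + 2 C\right) = -1 + 2 C$)
$\frac{x{\left(V{\left(6 \right)} \right)}}{-465} = \frac{-1 + 2 \left(- 12 \sqrt{6}\right)}{-465} = \left(-1 - 24 \sqrt{6}\right) \left(- \frac{1}{465}\right) = \frac{1}{465} + \frac{8 \sqrt{6}}{155}$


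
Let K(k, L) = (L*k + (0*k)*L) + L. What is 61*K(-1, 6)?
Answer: 0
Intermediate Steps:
K(k, L) = L + L*k (K(k, L) = (L*k + 0*L) + L = (L*k + 0) + L = L*k + L = L + L*k)
61*K(-1, 6) = 61*(6*(1 - 1)) = 61*(6*0) = 61*0 = 0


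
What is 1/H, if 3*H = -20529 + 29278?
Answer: 3/8749 ≈ 0.00034290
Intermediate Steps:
H = 8749/3 (H = (-20529 + 29278)/3 = (1/3)*8749 = 8749/3 ≈ 2916.3)
1/H = 1/(8749/3) = 3/8749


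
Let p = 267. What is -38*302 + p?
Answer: -11209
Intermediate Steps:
-38*302 + p = -38*302 + 267 = -11476 + 267 = -11209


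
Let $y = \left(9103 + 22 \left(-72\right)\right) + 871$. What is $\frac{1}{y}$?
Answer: $\frac{1}{8390} \approx 0.00011919$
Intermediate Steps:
$y = 8390$ ($y = \left(9103 - 1584\right) + 871 = 7519 + 871 = 8390$)
$\frac{1}{y} = \frac{1}{8390}$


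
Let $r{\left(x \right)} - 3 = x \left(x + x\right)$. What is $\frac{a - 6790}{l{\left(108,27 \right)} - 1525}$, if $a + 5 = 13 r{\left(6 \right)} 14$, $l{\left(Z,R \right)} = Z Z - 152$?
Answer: $\frac{2285}{3329} \approx 0.68639$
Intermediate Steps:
$r{\left(x \right)} = 3 + 2 x^{2}$ ($r{\left(x \right)} = 3 + x \left(x + x\right) = 3 + x 2 x = 3 + 2 x^{2}$)
$l{\left(Z,R \right)} = -152 + Z^{2}$ ($l{\left(Z,R \right)} = Z^{2} - 152 = -152 + Z^{2}$)
$a = 13645$ ($a = -5 + 13 \left(3 + 2 \cdot 6^{2}\right) 14 = -5 + 13 \left(3 + 2 \cdot 36\right) 14 = -5 + 13 \left(3 + 72\right) 14 = -5 + 13 \cdot 75 \cdot 14 = -5 + 975 \cdot 14 = -5 + 13650 = 13645$)
$\frac{a - 6790}{l{\left(108,27 \right)} - 1525} = \frac{13645 - 6790}{\left(-152 + 108^{2}\right) - 1525} = \frac{6855}{\left(-152 + 11664\right) - 1525} = \frac{6855}{11512 - 1525} = \frac{6855}{9987} = 6855 \cdot \frac{1}{9987} = \frac{2285}{3329}$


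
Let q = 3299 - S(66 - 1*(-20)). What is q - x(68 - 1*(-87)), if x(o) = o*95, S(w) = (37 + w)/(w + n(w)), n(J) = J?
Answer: -1965395/172 ≈ -11427.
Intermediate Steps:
S(w) = (37 + w)/(2*w) (S(w) = (37 + w)/(w + w) = (37 + w)/((2*w)) = (37 + w)*(1/(2*w)) = (37 + w)/(2*w))
x(o) = 95*o
q = 567305/172 (q = 3299 - (37 + (66 - 1*(-20)))/(2*(66 - 1*(-20))) = 3299 - (37 + (66 + 20))/(2*(66 + 20)) = 3299 - (37 + 86)/(2*86) = 3299 - 123/(2*86) = 3299 - 1*123/172 = 3299 - 123/172 = 567305/172 ≈ 3298.3)
q - x(68 - 1*(-87)) = 567305/172 - 95*(68 - 1*(-87)) = 567305/172 - 95*(68 + 87) = 567305/172 - 95*155 = 567305/172 - 1*14725 = 567305/172 - 14725 = -1965395/172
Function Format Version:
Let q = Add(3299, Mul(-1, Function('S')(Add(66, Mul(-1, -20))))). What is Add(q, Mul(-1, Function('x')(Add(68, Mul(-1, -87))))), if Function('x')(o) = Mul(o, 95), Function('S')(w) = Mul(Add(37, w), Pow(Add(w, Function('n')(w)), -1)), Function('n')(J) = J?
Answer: Rational(-1965395, 172) ≈ -11427.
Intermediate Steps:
Function('S')(w) = Mul(Rational(1, 2), Pow(w, -1), Add(37, w)) (Function('S')(w) = Mul(Add(37, w), Pow(Add(w, w), -1)) = Mul(Add(37, w), Pow(Mul(2, w), -1)) = Mul(Add(37, w), Mul(Rational(1, 2), Pow(w, -1))) = Mul(Rational(1, 2), Pow(w, -1), Add(37, w)))
Function('x')(o) = Mul(95, o)
q = Rational(567305, 172) (q = Add(3299, Mul(-1, Mul(Rational(1, 2), Pow(Add(66, Mul(-1, -20)), -1), Add(37, Add(66, Mul(-1, -20)))))) = Add(3299, Mul(-1, Mul(Rational(1, 2), Pow(Add(66, 20), -1), Add(37, Add(66, 20))))) = Add(3299, Mul(-1, Mul(Rational(1, 2), Pow(86, -1), Add(37, 86)))) = Add(3299, Mul(-1, Mul(Rational(1, 2), Rational(1, 86), 123))) = Add(3299, Mul(-1, Rational(123, 172))) = Add(3299, Rational(-123, 172)) = Rational(567305, 172) ≈ 3298.3)
Add(q, Mul(-1, Function('x')(Add(68, Mul(-1, -87))))) = Add(Rational(567305, 172), Mul(-1, Mul(95, Add(68, Mul(-1, -87))))) = Add(Rational(567305, 172), Mul(-1, Mul(95, Add(68, 87)))) = Add(Rational(567305, 172), Mul(-1, Mul(95, 155))) = Add(Rational(567305, 172), Mul(-1, 14725)) = Add(Rational(567305, 172), -14725) = Rational(-1965395, 172)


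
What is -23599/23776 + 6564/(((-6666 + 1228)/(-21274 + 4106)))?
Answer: 1339603494095/64646944 ≈ 20722.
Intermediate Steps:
-23599/23776 + 6564/(((-6666 + 1228)/(-21274 + 4106))) = -23599*1/23776 + 6564/((-5438/(-17168))) = -23599/23776 + 6564/((-5438*(-1/17168))) = -23599/23776 + 6564/(2719/8584) = -23599/23776 + 6564*(8584/2719) = -23599/23776 + 56345376/2719 = 1339603494095/64646944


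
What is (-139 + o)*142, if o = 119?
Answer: -2840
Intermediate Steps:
(-139 + o)*142 = (-139 + 119)*142 = -20*142 = -2840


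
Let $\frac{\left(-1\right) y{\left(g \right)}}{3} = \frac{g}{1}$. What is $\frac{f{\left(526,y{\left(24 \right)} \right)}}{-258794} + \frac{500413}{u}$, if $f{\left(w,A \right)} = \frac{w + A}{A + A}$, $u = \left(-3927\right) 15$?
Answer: $- \frac{115114396629}{13550453840} \approx -8.4952$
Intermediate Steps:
$u = -58905$
$y{\left(g \right)} = - 3 g$ ($y{\left(g \right)} = - 3 \frac{g}{1} = - 3 g 1 = - 3 g$)
$f{\left(w,A \right)} = \frac{A + w}{2 A}$
$\frac{f{\left(526,y{\left(24 \right)} \right)}}{-258794} + \frac{500413}{u} = \frac{\frac{1}{2} \frac{1}{\left(-3\right) 24} \left(\left(-3\right) 24 + 526\right)}{-258794} + \frac{500413}{-58905} = \frac{-72 + 526}{2 \left(-72\right)} \left(- \frac{1}{258794}\right) + 500413 \left(- \frac{1}{58905}\right) = \frac{1}{2} \left(- \frac{1}{72}\right) 454 \left(- \frac{1}{258794}\right) - \frac{500413}{58905} = \left(- \frac{227}{72}\right) \left(- \frac{1}{258794}\right) - \frac{500413}{58905} = \frac{227}{18633168} - \frac{500413}{58905} = - \frac{115114396629}{13550453840}$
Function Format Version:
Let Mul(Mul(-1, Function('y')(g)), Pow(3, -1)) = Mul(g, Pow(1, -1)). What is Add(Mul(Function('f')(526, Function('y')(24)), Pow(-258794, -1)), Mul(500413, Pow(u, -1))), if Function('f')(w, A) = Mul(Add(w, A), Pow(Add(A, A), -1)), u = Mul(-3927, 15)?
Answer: Rational(-115114396629, 13550453840) ≈ -8.4952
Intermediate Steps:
u = -58905
Function('y')(g) = Mul(-3, g) (Function('y')(g) = Mul(-3, Mul(g, Pow(1, -1))) = Mul(-3, Mul(g, 1)) = Mul(-3, g))
Function('f')(w, A) = Mul(Rational(1, 2), Pow(A, -1), Add(A, w)) (Function('f')(w, A) = Mul(Add(A, w), Pow(Mul(2, A), -1)) = Mul(Add(A, w), Mul(Rational(1, 2), Pow(A, -1))) = Mul(Rational(1, 2), Pow(A, -1), Add(A, w)))
Add(Mul(Function('f')(526, Function('y')(24)), Pow(-258794, -1)), Mul(500413, Pow(u, -1))) = Add(Mul(Mul(Rational(1, 2), Pow(Mul(-3, 24), -1), Add(Mul(-3, 24), 526)), Pow(-258794, -1)), Mul(500413, Pow(-58905, -1))) = Add(Mul(Mul(Rational(1, 2), Pow(-72, -1), Add(-72, 526)), Rational(-1, 258794)), Mul(500413, Rational(-1, 58905))) = Add(Mul(Mul(Rational(1, 2), Rational(-1, 72), 454), Rational(-1, 258794)), Rational(-500413, 58905)) = Add(Mul(Rational(-227, 72), Rational(-1, 258794)), Rational(-500413, 58905)) = Add(Rational(227, 18633168), Rational(-500413, 58905)) = Rational(-115114396629, 13550453840)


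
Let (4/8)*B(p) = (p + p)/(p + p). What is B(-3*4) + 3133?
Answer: 3135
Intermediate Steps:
B(p) = 2 (B(p) = 2*((p + p)/(p + p)) = 2*((2*p)/((2*p))) = 2*((2*p)*(1/(2*p))) = 2*1 = 2)
B(-3*4) + 3133 = 2 + 3133 = 3135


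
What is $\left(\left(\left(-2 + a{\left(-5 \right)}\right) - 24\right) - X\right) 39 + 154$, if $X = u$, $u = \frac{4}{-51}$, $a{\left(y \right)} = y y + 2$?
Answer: $\frac{3333}{17} \approx 196.06$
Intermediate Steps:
$a{\left(y \right)} = 2 + y^{2}$ ($a{\left(y \right)} = y^{2} + 2 = 2 + y^{2}$)
$u = - \frac{4}{51}$ ($u = 4 \left(- \frac{1}{51}\right) = - \frac{4}{51} \approx -0.078431$)
$X = - \frac{4}{51} \approx -0.078431$
$\left(\left(\left(-2 + a{\left(-5 \right)}\right) - 24\right) - X\right) 39 + 154 = \left(\left(\left(-2 + \left(2 + \left(-5\right)^{2}\right)\right) - 24\right) - - \frac{4}{51}\right) 39 + 154 = \left(\left(\left(-2 + \left(2 + 25\right)\right) - 24\right) + \frac{4}{51}\right) 39 + 154 = \left(\left(\left(-2 + 27\right) - 24\right) + \frac{4}{51}\right) 39 + 154 = \left(\left(25 - 24\right) + \frac{4}{51}\right) 39 + 154 = \left(1 + \frac{4}{51}\right) 39 + 154 = \frac{55}{51} \cdot 39 + 154 = \frac{715}{17} + 154 = \frac{3333}{17}$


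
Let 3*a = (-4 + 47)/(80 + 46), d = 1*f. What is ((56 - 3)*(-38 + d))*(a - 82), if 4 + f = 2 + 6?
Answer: 27888653/189 ≈ 1.4756e+5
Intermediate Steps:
f = 4 (f = -4 + (2 + 6) = -4 + 8 = 4)
d = 4 (d = 1*4 = 4)
a = 43/378 (a = ((-4 + 47)/(80 + 46))/3 = (43/126)/3 = (43*(1/126))/3 = (⅓)*(43/126) = 43/378 ≈ 0.11376)
((56 - 3)*(-38 + d))*(a - 82) = ((56 - 3)*(-38 + 4))*(43/378 - 82) = (53*(-34))*(-30953/378) = -1802*(-30953/378) = 27888653/189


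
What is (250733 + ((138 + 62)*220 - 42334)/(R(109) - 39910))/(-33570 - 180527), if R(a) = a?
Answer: -9979422467/8521274697 ≈ -1.1711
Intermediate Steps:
(250733 + ((138 + 62)*220 - 42334)/(R(109) - 39910))/(-33570 - 180527) = (250733 + ((138 + 62)*220 - 42334)/(109 - 39910))/(-33570 - 180527) = (250733 + (200*220 - 42334)/(-39801))/(-214097) = (250733 + (44000 - 42334)*(-1/39801))*(-1/214097) = (250733 + 1666*(-1/39801))*(-1/214097) = (250733 - 1666/39801)*(-1/214097) = (9979422467/39801)*(-1/214097) = -9979422467/8521274697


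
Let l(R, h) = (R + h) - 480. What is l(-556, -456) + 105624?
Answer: 104132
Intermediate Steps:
l(R, h) = -480 + R + h
l(-556, -456) + 105624 = (-480 - 556 - 456) + 105624 = -1492 + 105624 = 104132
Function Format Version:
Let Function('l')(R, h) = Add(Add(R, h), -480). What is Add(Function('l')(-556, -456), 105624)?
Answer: 104132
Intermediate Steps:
Function('l')(R, h) = Add(-480, R, h)
Add(Function('l')(-556, -456), 105624) = Add(Add(-480, -556, -456), 105624) = Add(-1492, 105624) = 104132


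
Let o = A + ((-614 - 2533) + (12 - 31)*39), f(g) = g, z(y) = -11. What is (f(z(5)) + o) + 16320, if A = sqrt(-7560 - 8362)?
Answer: 12421 + I*sqrt(15922) ≈ 12421.0 + 126.18*I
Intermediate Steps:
A = I*sqrt(15922) (A = sqrt(-15922) = I*sqrt(15922) ≈ 126.18*I)
o = -3888 + I*sqrt(15922) (o = I*sqrt(15922) + ((-614 - 2533) + (12 - 31)*39) = I*sqrt(15922) + (-3147 - 19*39) = I*sqrt(15922) + (-3147 - 741) = I*sqrt(15922) - 3888 = -3888 + I*sqrt(15922) ≈ -3888.0 + 126.18*I)
(f(z(5)) + o) + 16320 = (-11 + (-3888 + I*sqrt(15922))) + 16320 = (-3899 + I*sqrt(15922)) + 16320 = 12421 + I*sqrt(15922)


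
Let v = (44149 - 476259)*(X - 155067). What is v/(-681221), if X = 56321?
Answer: -42669134060/681221 ≈ -62636.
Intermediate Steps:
v = 42669134060 (v = (44149 - 476259)*(56321 - 155067) = -432110*(-98746) = 42669134060)
v/(-681221) = 42669134060/(-681221) = 42669134060*(-1/681221) = -42669134060/681221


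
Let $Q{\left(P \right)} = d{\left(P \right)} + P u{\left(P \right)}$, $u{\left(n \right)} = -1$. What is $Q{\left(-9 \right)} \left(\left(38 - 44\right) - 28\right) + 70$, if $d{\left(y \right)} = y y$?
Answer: $-2990$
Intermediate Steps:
$d{\left(y \right)} = y^{2}$
$Q{\left(P \right)} = P^{2} - P$ ($Q{\left(P \right)} = P^{2} + P \left(-1\right) = P^{2} - P$)
$Q{\left(-9 \right)} \left(\left(38 - 44\right) - 28\right) + 70 = - 9 \left(-1 - 9\right) \left(\left(38 - 44\right) - 28\right) + 70 = \left(-9\right) \left(-10\right) \left(-6 - 28\right) + 70 = 90 \left(-34\right) + 70 = -3060 + 70 = -2990$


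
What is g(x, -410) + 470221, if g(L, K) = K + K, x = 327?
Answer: 469401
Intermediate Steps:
g(L, K) = 2*K
g(x, -410) + 470221 = 2*(-410) + 470221 = -820 + 470221 = 469401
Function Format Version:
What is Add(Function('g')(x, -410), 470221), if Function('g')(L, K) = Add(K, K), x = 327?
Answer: 469401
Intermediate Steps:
Function('g')(L, K) = Mul(2, K)
Add(Function('g')(x, -410), 470221) = Add(Mul(2, -410), 470221) = Add(-820, 470221) = 469401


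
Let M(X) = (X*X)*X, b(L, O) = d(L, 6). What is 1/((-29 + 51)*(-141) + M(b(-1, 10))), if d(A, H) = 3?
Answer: -1/3075 ≈ -0.00032520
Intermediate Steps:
b(L, O) = 3
M(X) = X³ (M(X) = X²*X = X³)
1/((-29 + 51)*(-141) + M(b(-1, 10))) = 1/((-29 + 51)*(-141) + 3³) = 1/(22*(-141) + 27) = 1/(-3102 + 27) = 1/(-3075) = -1/3075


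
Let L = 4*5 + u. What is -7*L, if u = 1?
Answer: -147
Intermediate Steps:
L = 21 (L = 4*5 + 1 = 20 + 1 = 21)
-7*L = -7*21 = -147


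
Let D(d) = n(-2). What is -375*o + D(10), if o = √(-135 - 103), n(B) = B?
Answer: -2 - 375*I*√238 ≈ -2.0 - 5785.2*I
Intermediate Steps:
o = I*√238 (o = √(-238) = I*√238 ≈ 15.427*I)
D(d) = -2
-375*o + D(10) = -375*I*√238 - 2 = -2 - 375*I*√238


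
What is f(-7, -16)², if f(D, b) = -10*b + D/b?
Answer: 6589489/256 ≈ 25740.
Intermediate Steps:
f(-7, -16)² = (-10*(-16) - 7/(-16))² = (160 - 7*(-1/16))² = (160 + 7/16)² = (2567/16)² = 6589489/256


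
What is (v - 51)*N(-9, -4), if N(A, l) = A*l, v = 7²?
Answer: -72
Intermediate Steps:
v = 49
(v - 51)*N(-9, -4) = (49 - 51)*(-9*(-4)) = -2*36 = -72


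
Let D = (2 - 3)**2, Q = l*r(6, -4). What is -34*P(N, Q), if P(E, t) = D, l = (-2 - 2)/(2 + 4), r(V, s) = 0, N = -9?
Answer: -34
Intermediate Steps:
l = -2/3 (l = -4/6 = -4*1/6 = -2/3 ≈ -0.66667)
Q = 0 (Q = -2/3*0 = 0)
D = 1 (D = (-1)**2 = 1)
P(E, t) = 1
-34*P(N, Q) = -34*1 = -34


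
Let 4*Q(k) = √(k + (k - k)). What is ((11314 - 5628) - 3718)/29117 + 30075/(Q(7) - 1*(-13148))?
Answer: 63220425194192/26845082570823 - 40100*√7/921972819 ≈ 2.3549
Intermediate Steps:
Q(k) = √k/4 (Q(k) = √(k + (k - k))/4 = √(k + 0)/4 = √k/4)
((11314 - 5628) - 3718)/29117 + 30075/(Q(7) - 1*(-13148)) = ((11314 - 5628) - 3718)/29117 + 30075/(√7/4 - 1*(-13148)) = (5686 - 3718)*(1/29117) + 30075/(√7/4 + 13148) = 1968*(1/29117) + 30075/(13148 + √7/4) = 1968/29117 + 30075/(13148 + √7/4)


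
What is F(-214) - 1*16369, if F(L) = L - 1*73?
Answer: -16656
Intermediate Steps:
F(L) = -73 + L (F(L) = L - 73 = -73 + L)
F(-214) - 1*16369 = (-73 - 214) - 1*16369 = -287 - 16369 = -16656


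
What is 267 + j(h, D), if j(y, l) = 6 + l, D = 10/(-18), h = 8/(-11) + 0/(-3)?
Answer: 2452/9 ≈ 272.44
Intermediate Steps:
h = -8/11 (h = 8*(-1/11) + 0*(-1/3) = -8/11 + 0 = -8/11 ≈ -0.72727)
D = -5/9 (D = 10*(-1/18) = -5/9 ≈ -0.55556)
267 + j(h, D) = 267 + (6 - 5/9) = 267 + 49/9 = 2452/9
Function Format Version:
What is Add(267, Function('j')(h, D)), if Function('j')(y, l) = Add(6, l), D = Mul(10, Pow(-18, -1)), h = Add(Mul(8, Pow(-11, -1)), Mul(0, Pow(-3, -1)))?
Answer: Rational(2452, 9) ≈ 272.44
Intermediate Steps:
h = Rational(-8, 11) (h = Add(Mul(8, Rational(-1, 11)), Mul(0, Rational(-1, 3))) = Add(Rational(-8, 11), 0) = Rational(-8, 11) ≈ -0.72727)
D = Rational(-5, 9) (D = Mul(10, Rational(-1, 18)) = Rational(-5, 9) ≈ -0.55556)
Add(267, Function('j')(h, D)) = Add(267, Add(6, Rational(-5, 9))) = Add(267, Rational(49, 9)) = Rational(2452, 9)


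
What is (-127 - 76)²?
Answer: 41209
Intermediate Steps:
(-127 - 76)² = (-203)² = 41209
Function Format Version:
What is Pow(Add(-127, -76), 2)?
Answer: 41209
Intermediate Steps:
Pow(Add(-127, -76), 2) = Pow(-203, 2) = 41209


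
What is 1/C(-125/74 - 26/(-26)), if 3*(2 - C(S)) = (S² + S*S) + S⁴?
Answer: 29986576/48222701 ≈ 0.62184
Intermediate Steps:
C(S) = 2 - 2*S²/3 - S⁴/3 (C(S) = 2 - ((S² + S*S) + S⁴)/3 = 2 - ((S² + S²) + S⁴)/3 = 2 - (2*S² + S⁴)/3 = 2 - (S⁴ + 2*S²)/3 = 2 + (-2*S²/3 - S⁴/3) = 2 - 2*S²/3 - S⁴/3)
1/C(-125/74 - 26/(-26)) = 1/(2 - 2*(-125/74 - 26/(-26))²/3 - (-125/74 - 26/(-26))⁴/3) = 1/(2 - 2*(-125*1/74 - 26*(-1/26))²/3 - (-125*1/74 - 26*(-1/26))⁴/3) = 1/(2 - 2*(-125/74 + 1)²/3 - (-125/74 + 1)⁴/3) = 1/(2 - 2*(-51/74)²/3 - (-51/74)⁴/3) = 1/(2 - ⅔*2601/5476 - ⅓*6765201/29986576) = 1/(2 - 867/2738 - 2255067/29986576) = 1/(48222701/29986576) = 29986576/48222701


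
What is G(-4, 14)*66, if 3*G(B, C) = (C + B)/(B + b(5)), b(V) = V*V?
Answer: 220/21 ≈ 10.476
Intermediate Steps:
b(V) = V**2
G(B, C) = (B + C)/(3*(25 + B)) (G(B, C) = ((C + B)/(B + 5**2))/3 = ((B + C)/(B + 25))/3 = ((B + C)/(25 + B))/3 = (B + C)/(3*(25 + B)))
G(-4, 14)*66 = ((-4 + 14)/(3*(25 - 4)))*66 = ((1/3)*10/21)*66 = ((1/3)*(1/21)*10)*66 = (10/63)*66 = 220/21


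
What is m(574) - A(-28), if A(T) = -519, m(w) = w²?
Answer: 329995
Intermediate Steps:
m(574) - A(-28) = 574² - 1*(-519) = 329476 + 519 = 329995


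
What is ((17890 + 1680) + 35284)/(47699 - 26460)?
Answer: 54854/21239 ≈ 2.5827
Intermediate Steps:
((17890 + 1680) + 35284)/(47699 - 26460) = (19570 + 35284)/21239 = 54854*(1/21239) = 54854/21239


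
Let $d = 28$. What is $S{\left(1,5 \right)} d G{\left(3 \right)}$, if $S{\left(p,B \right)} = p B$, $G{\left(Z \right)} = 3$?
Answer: $420$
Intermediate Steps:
$S{\left(p,B \right)} = B p$
$S{\left(1,5 \right)} d G{\left(3 \right)} = 5 \cdot 1 \cdot 28 \cdot 3 = 5 \cdot 28 \cdot 3 = 140 \cdot 3 = 420$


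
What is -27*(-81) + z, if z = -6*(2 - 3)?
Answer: 2193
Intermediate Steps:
z = 6 (z = -6*(-1) = 6)
-27*(-81) + z = -27*(-81) + 6 = 2187 + 6 = 2193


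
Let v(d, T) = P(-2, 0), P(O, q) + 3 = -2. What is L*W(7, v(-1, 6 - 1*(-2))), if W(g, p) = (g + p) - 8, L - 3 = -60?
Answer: 342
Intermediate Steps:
L = -57 (L = 3 - 60 = -57)
P(O, q) = -5 (P(O, q) = -3 - 2 = -5)
v(d, T) = -5
W(g, p) = -8 + g + p
L*W(7, v(-1, 6 - 1*(-2))) = -57*(-8 + 7 - 5) = -57*(-6) = 342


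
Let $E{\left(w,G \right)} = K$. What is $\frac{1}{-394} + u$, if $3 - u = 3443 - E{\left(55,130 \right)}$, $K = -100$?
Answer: $- \frac{1394761}{394} \approx -3540.0$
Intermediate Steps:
$E{\left(w,G \right)} = -100$
$u = -3540$ ($u = 3 - \left(3443 - -100\right) = 3 - \left(3443 + 100\right) = 3 - 3543 = -3540$)
$\frac{1}{-394} + u = \frac{1}{-394} - 3540 = - \frac{1}{394} - 3540 = - \frac{1394761}{394}$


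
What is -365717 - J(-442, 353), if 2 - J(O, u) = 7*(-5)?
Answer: -365754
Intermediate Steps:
J(O, u) = 37 (J(O, u) = 2 - 7*(-5) = 2 - 1*(-35) = 2 + 35 = 37)
-365717 - J(-442, 353) = -365717 - 1*37 = -365717 - 37 = -365754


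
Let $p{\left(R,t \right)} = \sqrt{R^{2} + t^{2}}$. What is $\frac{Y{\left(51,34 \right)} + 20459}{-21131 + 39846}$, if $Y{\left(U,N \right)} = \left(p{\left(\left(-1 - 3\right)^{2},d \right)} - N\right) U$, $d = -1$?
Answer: $\frac{3745}{3743} + \frac{51 \sqrt{257}}{18715} \approx 1.0442$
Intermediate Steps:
$Y{\left(U,N \right)} = U \left(\sqrt{257} - N\right)$ ($Y{\left(U,N \right)} = \left(\sqrt{\left(\left(-1 - 3\right)^{2}\right)^{2} + \left(-1\right)^{2}} - N\right) U = \left(\sqrt{\left(\left(-4\right)^{2}\right)^{2} + 1} - N\right) U = \left(\sqrt{16^{2} + 1} - N\right) U = \left(\sqrt{256 + 1} - N\right) U = \left(\sqrt{257} - N\right) U = U \left(\sqrt{257} - N\right)$)
$\frac{Y{\left(51,34 \right)} + 20459}{-21131 + 39846} = \frac{51 \left(\sqrt{257} - 34\right) + 20459}{-21131 + 39846} = \frac{51 \left(\sqrt{257} - 34\right) + 20459}{18715} = \left(51 \left(-34 + \sqrt{257}\right) + 20459\right) \frac{1}{18715} = \left(\left(-1734 + 51 \sqrt{257}\right) + 20459\right) \frac{1}{18715} = \left(18725 + 51 \sqrt{257}\right) \frac{1}{18715} = \frac{3745}{3743} + \frac{51 \sqrt{257}}{18715}$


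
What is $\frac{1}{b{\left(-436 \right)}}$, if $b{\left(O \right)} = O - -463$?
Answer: $\frac{1}{27} \approx 0.037037$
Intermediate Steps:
$b{\left(O \right)} = 463 + O$ ($b{\left(O \right)} = O + 463 = 463 + O$)
$\frac{1}{b{\left(-436 \right)}} = \frac{1}{463 - 436} = \frac{1}{27}$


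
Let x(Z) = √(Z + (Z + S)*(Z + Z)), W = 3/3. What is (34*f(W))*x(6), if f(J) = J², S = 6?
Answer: 170*√6 ≈ 416.41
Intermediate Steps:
W = 1 (W = 3*(⅓) = 1)
x(Z) = √(Z + 2*Z*(6 + Z)) (x(Z) = √(Z + (Z + 6)*(Z + Z)) = √(Z + (6 + Z)*(2*Z)) = √(Z + 2*Z*(6 + Z)))
(34*f(W))*x(6) = (34*1²)*√(6*(13 + 2*6)) = (34*1)*√(6*(13 + 12)) = 34*√(6*25) = 34*√150 = 34*(5*√6) = 170*√6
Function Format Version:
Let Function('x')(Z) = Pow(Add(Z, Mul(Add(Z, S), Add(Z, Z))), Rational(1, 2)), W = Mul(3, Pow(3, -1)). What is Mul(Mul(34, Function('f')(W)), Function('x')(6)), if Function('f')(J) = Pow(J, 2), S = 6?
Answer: Mul(170, Pow(6, Rational(1, 2))) ≈ 416.41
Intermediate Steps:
W = 1 (W = Mul(3, Rational(1, 3)) = 1)
Function('x')(Z) = Pow(Add(Z, Mul(2, Z, Add(6, Z))), Rational(1, 2)) (Function('x')(Z) = Pow(Add(Z, Mul(Add(Z, 6), Add(Z, Z))), Rational(1, 2)) = Pow(Add(Z, Mul(Add(6, Z), Mul(2, Z))), Rational(1, 2)) = Pow(Add(Z, Mul(2, Z, Add(6, Z))), Rational(1, 2)))
Mul(Mul(34, Function('f')(W)), Function('x')(6)) = Mul(Mul(34, Pow(1, 2)), Pow(Mul(6, Add(13, Mul(2, 6))), Rational(1, 2))) = Mul(Mul(34, 1), Pow(Mul(6, Add(13, 12)), Rational(1, 2))) = Mul(34, Pow(Mul(6, 25), Rational(1, 2))) = Mul(34, Pow(150, Rational(1, 2))) = Mul(34, Mul(5, Pow(6, Rational(1, 2)))) = Mul(170, Pow(6, Rational(1, 2)))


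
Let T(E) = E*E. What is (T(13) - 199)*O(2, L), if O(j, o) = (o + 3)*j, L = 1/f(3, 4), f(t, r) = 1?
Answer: -240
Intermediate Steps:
T(E) = E**2
L = 1 (L = 1/1 = 1)
O(j, o) = j*(3 + o) (O(j, o) = (3 + o)*j = j*(3 + o))
(T(13) - 199)*O(2, L) = (13**2 - 199)*(2*(3 + 1)) = (169 - 199)*(2*4) = -30*8 = -240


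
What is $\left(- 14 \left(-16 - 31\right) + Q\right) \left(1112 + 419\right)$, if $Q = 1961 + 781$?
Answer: $5205400$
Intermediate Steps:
$Q = 2742$
$\left(- 14 \left(-16 - 31\right) + Q\right) \left(1112 + 419\right) = \left(- 14 \left(-16 - 31\right) + 2742\right) \left(1112 + 419\right) = \left(\left(-14\right) \left(-47\right) + 2742\right) 1531 = \left(658 + 2742\right) 1531 = 3400 \cdot 1531 = 5205400$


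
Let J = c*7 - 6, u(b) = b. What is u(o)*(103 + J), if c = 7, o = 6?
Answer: 876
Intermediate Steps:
J = 43 (J = 7*7 - 6 = 49 - 6 = 43)
u(o)*(103 + J) = 6*(103 + 43) = 6*146 = 876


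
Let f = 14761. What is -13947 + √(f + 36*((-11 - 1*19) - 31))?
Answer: -13947 + √12565 ≈ -13835.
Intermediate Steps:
-13947 + √(f + 36*((-11 - 1*19) - 31)) = -13947 + √(14761 + 36*((-11 - 1*19) - 31)) = -13947 + √(14761 + 36*((-11 - 19) - 31)) = -13947 + √(14761 + 36*(-30 - 31)) = -13947 + √(14761 + 36*(-61)) = -13947 + √(14761 - 2196) = -13947 + √12565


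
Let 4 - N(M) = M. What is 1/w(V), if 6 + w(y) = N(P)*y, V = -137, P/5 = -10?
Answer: -1/7404 ≈ -0.00013506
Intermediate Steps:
P = -50 (P = 5*(-10) = -50)
N(M) = 4 - M
w(y) = -6 + 54*y (w(y) = -6 + (4 - 1*(-50))*y = -6 + (4 + 50)*y = -6 + 54*y)
1/w(V) = 1/(-6 + 54*(-137)) = 1/(-6 - 7398) = 1/(-7404) = -1/7404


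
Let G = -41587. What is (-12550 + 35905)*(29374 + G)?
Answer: -285234615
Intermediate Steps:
(-12550 + 35905)*(29374 + G) = (-12550 + 35905)*(29374 - 41587) = 23355*(-12213) = -285234615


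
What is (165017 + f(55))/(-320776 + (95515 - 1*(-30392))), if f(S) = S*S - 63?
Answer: -167979/194869 ≈ -0.86201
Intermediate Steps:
f(S) = -63 + S**2 (f(S) = S**2 - 63 = -63 + S**2)
(165017 + f(55))/(-320776 + (95515 - 1*(-30392))) = (165017 + (-63 + 55**2))/(-320776 + (95515 - 1*(-30392))) = (165017 + (-63 + 3025))/(-320776 + (95515 + 30392)) = (165017 + 2962)/(-320776 + 125907) = 167979/(-194869) = 167979*(-1/194869) = -167979/194869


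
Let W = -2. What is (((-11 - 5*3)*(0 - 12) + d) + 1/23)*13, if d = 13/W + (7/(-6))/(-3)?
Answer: 823264/207 ≈ 3977.1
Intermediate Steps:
d = -55/9 (d = 13/(-2) + (7/(-6))/(-3) = 13*(-½) + (7*(-⅙))*(-⅓) = -13/2 - 7/6*(-⅓) = -13/2 + 7/18 = -55/9 ≈ -6.1111)
(((-11 - 5*3)*(0 - 12) + d) + 1/23)*13 = (((-11 - 5*3)*(0 - 12) - 55/9) + 1/23)*13 = (((-11 - 15)*(-12) - 55/9) + 1/23)*13 = ((-26*(-12) - 55/9) + 1/23)*13 = ((312 - 55/9) + 1/23)*13 = (2753/9 + 1/23)*13 = (63328/207)*13 = 823264/207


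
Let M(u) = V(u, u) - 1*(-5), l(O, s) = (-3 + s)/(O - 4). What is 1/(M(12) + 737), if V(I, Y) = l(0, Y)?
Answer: 4/2959 ≈ 0.0013518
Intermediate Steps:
l(O, s) = (-3 + s)/(-4 + O)
V(I, Y) = 3/4 - Y/4 (V(I, Y) = (-3 + Y)/(-4 + 0) = (-3 + Y)/(-4) = -(-3 + Y)/4 = 3/4 - Y/4)
M(u) = 23/4 - u/4 (M(u) = (3/4 - u/4) - 1*(-5) = (3/4 - u/4) + 5 = 23/4 - u/4)
1/(M(12) + 737) = 1/((23/4 - 1/4*12) + 737) = 1/((23/4 - 3) + 737) = 1/(11/4 + 737) = 1/(2959/4) = 4/2959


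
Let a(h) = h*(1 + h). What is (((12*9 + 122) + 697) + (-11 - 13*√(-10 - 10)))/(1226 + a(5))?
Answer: 229/314 - 13*I*√5/628 ≈ 0.7293 - 0.046288*I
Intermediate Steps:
(((12*9 + 122) + 697) + (-11 - 13*√(-10 - 10)))/(1226 + a(5)) = (((12*9 + 122) + 697) + (-11 - 13*√(-10 - 10)))/(1226 + 5*(1 + 5)) = (((108 + 122) + 697) + (-11 - 26*I*√5))/(1226 + 5*6) = ((230 + 697) + (-11 - 26*I*√5))/(1226 + 30) = (927 + (-11 - 26*I*√5))/1256 = (916 - 26*I*√5)/1256 = 229/314 - 13*I*√5/628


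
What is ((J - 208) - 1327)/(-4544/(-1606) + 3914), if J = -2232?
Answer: -3024901/3145214 ≈ -0.96175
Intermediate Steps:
((J - 208) - 1327)/(-4544/(-1606) + 3914) = ((-2232 - 208) - 1327)/(-4544/(-1606) + 3914) = (-2440 - 1327)/(-4544*(-1/1606) + 3914) = -3767/(2272/803 + 3914) = -3767/3145214/803 = -3767*803/3145214 = -3024901/3145214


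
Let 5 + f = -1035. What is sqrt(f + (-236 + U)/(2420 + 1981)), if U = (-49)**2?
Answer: 5*I*sqrt(89484555)/1467 ≈ 32.241*I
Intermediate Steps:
U = 2401
f = -1040 (f = -5 - 1035 = -1040)
sqrt(f + (-236 + U)/(2420 + 1981)) = sqrt(-1040 + (-236 + 2401)/(2420 + 1981)) = sqrt(-1040 + 2165/4401) = sqrt(-4574875/4401) = 5*I*sqrt(89484555)/1467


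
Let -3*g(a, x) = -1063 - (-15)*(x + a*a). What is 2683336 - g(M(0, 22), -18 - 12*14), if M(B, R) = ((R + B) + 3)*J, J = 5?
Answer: 8280530/3 ≈ 2.7602e+6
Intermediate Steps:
M(B, R) = 15 + 5*B + 5*R (M(B, R) = ((R + B) + 3)*5 = ((B + R) + 3)*5 = (3 + B + R)*5 = 15 + 5*B + 5*R)
g(a, x) = 1063/3 - 5*x - 5*a² (g(a, x) = -(-1063 - (-15)*(x + a*a))/3 = -(-1063 - (-15)*(x + a²))/3 = -(-1063 - (-15*x - 15*a²))/3 = -(-1063 + (15*x + 15*a²))/3 = -(-1063 + 15*x + 15*a²)/3 = 1063/3 - 5*x - 5*a²)
2683336 - g(M(0, 22), -18 - 12*14) = 2683336 - (1063/3 - 5*(-18 - 12*14) - 5*(15 + 5*0 + 5*22)²) = 2683336 - (1063/3 - 5*(-18 - 168) - 5*(15 + 0 + 110)²) = 2683336 - (1063/3 - 5*(-186) - 5*125²) = 2683336 - (1063/3 + 930 - 5*15625) = 2683336 - (1063/3 + 930 - 78125) = 2683336 - 1*(-230522/3) = 2683336 + 230522/3 = 8280530/3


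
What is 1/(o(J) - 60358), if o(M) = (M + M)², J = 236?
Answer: 1/162426 ≈ 6.1567e-6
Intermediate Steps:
o(M) = 4*M² (o(M) = (2*M)² = 4*M²)
1/(o(J) - 60358) = 1/(4*236² - 60358) = 1/(4*55696 - 60358) = 1/(222784 - 60358) = 1/162426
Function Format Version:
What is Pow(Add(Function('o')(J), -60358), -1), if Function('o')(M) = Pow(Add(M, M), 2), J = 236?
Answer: Rational(1, 162426) ≈ 6.1567e-6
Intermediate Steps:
Function('o')(M) = Mul(4, Pow(M, 2)) (Function('o')(M) = Pow(Mul(2, M), 2) = Mul(4, Pow(M, 2)))
Pow(Add(Function('o')(J), -60358), -1) = Pow(Add(Mul(4, Pow(236, 2)), -60358), -1) = Pow(Add(Mul(4, 55696), -60358), -1) = Pow(Add(222784, -60358), -1) = Pow(162426, -1) = Rational(1, 162426)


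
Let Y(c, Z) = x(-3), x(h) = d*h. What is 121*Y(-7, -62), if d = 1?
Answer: -363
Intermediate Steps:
x(h) = h (x(h) = 1*h = h)
Y(c, Z) = -3
121*Y(-7, -62) = 121*(-3) = -363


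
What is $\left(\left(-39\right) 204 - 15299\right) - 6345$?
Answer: $-29600$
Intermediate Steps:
$\left(\left(-39\right) 204 - 15299\right) - 6345 = \left(-7956 - 15299\right) - 6345 = -23255 - 6345 = -29600$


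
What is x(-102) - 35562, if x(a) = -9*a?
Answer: -34644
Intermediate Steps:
x(-102) - 35562 = -9*(-102) - 35562 = 918 - 35562 = -34644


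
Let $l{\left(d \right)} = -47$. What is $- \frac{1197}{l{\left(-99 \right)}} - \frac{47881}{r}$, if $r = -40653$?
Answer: $\frac{50912048}{1910691} \approx 26.646$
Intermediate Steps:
$- \frac{1197}{l{\left(-99 \right)}} - \frac{47881}{r} = - \frac{1197}{-47} - \frac{47881}{-40653} = \left(-1197\right) \left(- \frac{1}{47}\right) - - \frac{47881}{40653} = \frac{1197}{47} + \frac{47881}{40653} = \frac{50912048}{1910691}$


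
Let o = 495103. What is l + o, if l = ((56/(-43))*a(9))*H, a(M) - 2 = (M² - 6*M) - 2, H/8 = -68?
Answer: 22111957/43 ≈ 5.1423e+5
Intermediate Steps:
H = -544 (H = 8*(-68) = -544)
a(M) = M² - 6*M (a(M) = 2 + ((M² - 6*M) - 2) = 2 + (-2 + M² - 6*M) = M² - 6*M)
l = 822528/43 (l = ((56/(-43))*(9*(-6 + 9)))*(-544) = ((56*(-1/43))*(9*3))*(-544) = -56/43*27*(-544) = -1512/43*(-544) = 822528/43 ≈ 19129.)
l + o = 822528/43 + 495103 = 22111957/43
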